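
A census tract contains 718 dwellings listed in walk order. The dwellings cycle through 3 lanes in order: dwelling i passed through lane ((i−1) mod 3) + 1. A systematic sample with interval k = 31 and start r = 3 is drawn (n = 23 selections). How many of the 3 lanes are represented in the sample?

Consecutive selections differ by k = 31, so their lane numbers differ by 31 mod 3 = 1.
gcd(31, 3) = 1, so the sample visits 3/1 = 3 distinct residues mod 3.
Start 3 is lane 3; the lanes hit are 1, 2, 3.

3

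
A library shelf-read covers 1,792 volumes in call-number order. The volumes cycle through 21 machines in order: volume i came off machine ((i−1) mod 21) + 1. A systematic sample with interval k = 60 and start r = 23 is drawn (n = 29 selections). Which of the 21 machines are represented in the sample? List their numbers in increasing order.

Consecutive selections differ by k = 60, so their machine numbers differ by 60 mod 21 = 18.
gcd(60, 21) = 3, so the sample visits 21/3 = 7 distinct residues mod 21.
Start 23 is machine 2; the machines hit are 2, 5, 8, 11, 14, 17, 20.

2, 5, 8, 11, 14, 17, 20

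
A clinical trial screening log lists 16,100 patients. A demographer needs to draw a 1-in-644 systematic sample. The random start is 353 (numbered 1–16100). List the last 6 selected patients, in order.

20th selection = 353 + 19×644 = 12589
21st: 12589 + 644 = 13233
22nd: 13233 + 644 = 13877
23rd: 13877 + 644 = 14521
24th: 14521 + 644 = 15165
25th: 15165 + 644 = 15809

12589, 13233, 13877, 14521, 15165, 15809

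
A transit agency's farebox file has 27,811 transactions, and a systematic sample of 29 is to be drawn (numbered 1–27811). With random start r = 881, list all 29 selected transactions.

881, 1840, 2799, 3758, 4717, 5676, 6635, 7594, 8553, 9512, 10471, 11430, 12389, 13348, 14307, 15266, 16225, 17184, 18143, 19102, 20061, 21020, 21979, 22938, 23897, 24856, 25815, 26774, 27733

k = N/n = 27811/29 = 959
transaction 1: 881
transaction 2: 881 + 959 = 1840
transaction 3: 1840 + 959 = 2799
transaction 4: 2799 + 959 = 3758
transaction 5: 3758 + 959 = 4717
transaction 6: 4717 + 959 = 5676
transaction 7: 5676 + 959 = 6635
transaction 8: 6635 + 959 = 7594
transaction 9: 7594 + 959 = 8553
transaction 10: 8553 + 959 = 9512
transaction 11: 9512 + 959 = 10471
transaction 12: 10471 + 959 = 11430
transaction 13: 11430 + 959 = 12389
transaction 14: 12389 + 959 = 13348
transaction 15: 13348 + 959 = 14307
transaction 16: 14307 + 959 = 15266
transaction 17: 15266 + 959 = 16225
transaction 18: 16225 + 959 = 17184
transaction 19: 17184 + 959 = 18143
transaction 20: 18143 + 959 = 19102
transaction 21: 19102 + 959 = 20061
transaction 22: 20061 + 959 = 21020
transaction 23: 21020 + 959 = 21979
transaction 24: 21979 + 959 = 22938
transaction 25: 22938 + 959 = 23897
transaction 26: 23897 + 959 = 24856
transaction 27: 24856 + 959 = 25815
transaction 28: 25815 + 959 = 26774
transaction 29: 26774 + 959 = 27733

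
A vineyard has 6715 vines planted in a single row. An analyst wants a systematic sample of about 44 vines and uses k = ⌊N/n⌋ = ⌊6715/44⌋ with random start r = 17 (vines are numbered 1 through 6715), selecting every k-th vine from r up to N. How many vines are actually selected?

45

k = ⌊6715/44⌋ = 152
Achieved size = ⌊(6715 − 17)/152⌋ + 1 = ⌊6698/152⌋ + 1 = 44 + 1 = 45
(last selection: 17 + 44×152 = 6705 ≤ 6715; next would be 6857 > 6715)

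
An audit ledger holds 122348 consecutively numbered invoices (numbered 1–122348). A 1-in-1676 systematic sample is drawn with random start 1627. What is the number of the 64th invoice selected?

107215

k = 1676
64th selection = r + (64−1)·k = 1627 + 63×1676 = 1627 + 105588 = 107215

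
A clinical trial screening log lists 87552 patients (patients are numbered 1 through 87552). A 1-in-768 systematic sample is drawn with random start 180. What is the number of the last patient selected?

k = 768
114th selection = r + (114−1)·k = 180 + 113×768 = 180 + 86784 = 86964

86964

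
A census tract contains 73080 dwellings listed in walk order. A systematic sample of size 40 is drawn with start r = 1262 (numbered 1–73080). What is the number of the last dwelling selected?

k = 73080/40 = 1827
40th selection = r + (40−1)·k = 1262 + 39×1827 = 1262 + 71253 = 72515

72515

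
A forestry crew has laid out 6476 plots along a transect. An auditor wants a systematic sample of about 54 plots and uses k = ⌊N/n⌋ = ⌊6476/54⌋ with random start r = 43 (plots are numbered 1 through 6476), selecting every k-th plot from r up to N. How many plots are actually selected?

k = ⌊6476/54⌋ = 119
Achieved size = ⌊(6476 − 43)/119⌋ + 1 = ⌊6433/119⌋ + 1 = 54 + 1 = 55
(last selection: 43 + 54×119 = 6469 ≤ 6476; next would be 6588 > 6476)

55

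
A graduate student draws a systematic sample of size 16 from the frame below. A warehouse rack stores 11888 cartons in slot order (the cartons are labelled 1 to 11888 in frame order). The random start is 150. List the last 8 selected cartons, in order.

k = N/n = 11888/16 = 743
9th selection = 150 + 8×743 = 6094
10th: 6094 + 743 = 6837
11th: 6837 + 743 = 7580
12th: 7580 + 743 = 8323
13th: 8323 + 743 = 9066
14th: 9066 + 743 = 9809
15th: 9809 + 743 = 10552
16th: 10552 + 743 = 11295

6094, 6837, 7580, 8323, 9066, 9809, 10552, 11295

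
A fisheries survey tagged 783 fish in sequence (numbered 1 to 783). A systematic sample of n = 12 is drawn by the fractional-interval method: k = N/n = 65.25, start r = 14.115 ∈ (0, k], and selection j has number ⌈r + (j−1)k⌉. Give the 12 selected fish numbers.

15, 80, 145, 210, 276, 341, 406, 471, 537, 602, 667, 732

j=1: r + 0k = 14.115 → ⌈·⌉ = 15
j=2: r + 1k = 79.365 → ⌈·⌉ = 80
j=3: r + 2k = 144.615 → ⌈·⌉ = 145
j=4: r + 3k = 209.865 → ⌈·⌉ = 210
j=5: r + 4k = 275.115 → ⌈·⌉ = 276
j=6: r + 5k = 340.365 → ⌈·⌉ = 341
j=7: r + 6k = 405.615 → ⌈·⌉ = 406
j=8: r + 7k = 470.865 → ⌈·⌉ = 471
j=9: r + 8k = 536.115 → ⌈·⌉ = 537
j=10: r + 9k = 601.365 → ⌈·⌉ = 602
j=11: r + 10k = 666.615 → ⌈·⌉ = 667
j=12: r + 11k = 731.865 → ⌈·⌉ = 732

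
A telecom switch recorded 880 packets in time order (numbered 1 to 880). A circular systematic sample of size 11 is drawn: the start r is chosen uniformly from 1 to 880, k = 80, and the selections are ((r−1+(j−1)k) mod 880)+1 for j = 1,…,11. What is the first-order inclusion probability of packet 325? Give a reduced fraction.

For each position j, as r ranges over 1…880 the j-th selection hits every packet exactly once, so packet 325 is selected for exactly 11 of the 880 starts.
Inclusion probability = 11/880 = 1/80.

1/80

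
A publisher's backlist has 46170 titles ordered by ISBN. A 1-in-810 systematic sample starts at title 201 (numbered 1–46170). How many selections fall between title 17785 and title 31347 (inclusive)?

17

k = 810
First selection ≥ 17785: 201 + ⌈(17785−201)/810⌉·810 = 201 + 22×810 = 18021
Last selection ≤ 31347: 201 + ⌊(31347−201)/810⌋·810 = 201 + 38×810 = 30981
Count = 38 − 22 + 1 = 17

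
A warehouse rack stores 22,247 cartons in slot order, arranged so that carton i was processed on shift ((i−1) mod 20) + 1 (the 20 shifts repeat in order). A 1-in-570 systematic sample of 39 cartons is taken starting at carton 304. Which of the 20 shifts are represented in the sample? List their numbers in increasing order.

Consecutive selections differ by k = 570, so their shift numbers differ by 570 mod 20 = 10.
gcd(570, 20) = 10, so the sample visits 20/10 = 2 distinct residues mod 20.
Start 304 is shift 4; the shifts hit are 4, 14.

4, 14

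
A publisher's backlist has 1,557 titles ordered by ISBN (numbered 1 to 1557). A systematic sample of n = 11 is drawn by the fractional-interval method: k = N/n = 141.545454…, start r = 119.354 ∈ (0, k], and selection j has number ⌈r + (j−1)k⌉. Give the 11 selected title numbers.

j=1: r + 0k = 119.354 → ⌈·⌉ = 120
j=2: r + 1k = 260.899454… → ⌈·⌉ = 261
j=3: r + 2k = 402.444909… → ⌈·⌉ = 403
j=4: r + 3k = 543.990363… → ⌈·⌉ = 544
j=5: r + 4k = 685.535818… → ⌈·⌉ = 686
j=6: r + 5k = 827.081272… → ⌈·⌉ = 828
j=7: r + 6k = 968.626727… → ⌈·⌉ = 969
j=8: r + 7k = 1110.172181… → ⌈·⌉ = 1111
j=9: r + 8k = 1251.717636… → ⌈·⌉ = 1252
j=10: r + 9k = 1393.263090… → ⌈·⌉ = 1394
j=11: r + 10k = 1534.808545… → ⌈·⌉ = 1535

120, 261, 403, 544, 686, 828, 969, 1111, 1252, 1394, 1535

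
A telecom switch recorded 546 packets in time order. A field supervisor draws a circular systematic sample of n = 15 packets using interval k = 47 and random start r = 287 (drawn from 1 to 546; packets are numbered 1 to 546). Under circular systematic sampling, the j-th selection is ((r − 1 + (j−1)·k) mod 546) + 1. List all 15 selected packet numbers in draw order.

Selection 1: 287
Selection 2: 287 + 47 = 334
Selection 3: 334 + 47 = 381
Selection 4: 381 + 47 = 428
Selection 5: 428 + 47 = 475
Selection 6: 475 + 47 = 522
Selection 7: 522 + 47 = 569 → 569 − 546 = 23
Selection 8: 23 + 47 = 70
Selection 9: 70 + 47 = 117
Selection 10: 117 + 47 = 164
Selection 11: 164 + 47 = 211
Selection 12: 211 + 47 = 258
Selection 13: 258 + 47 = 305
Selection 14: 305 + 47 = 352
Selection 15: 352 + 47 = 399

287, 334, 381, 428, 475, 522, 23, 70, 117, 164, 211, 258, 305, 352, 399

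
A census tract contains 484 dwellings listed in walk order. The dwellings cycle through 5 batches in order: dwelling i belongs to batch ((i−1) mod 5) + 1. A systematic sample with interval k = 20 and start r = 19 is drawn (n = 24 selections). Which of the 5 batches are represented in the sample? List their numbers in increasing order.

Consecutive selections differ by k = 20, so their batch numbers differ by 20 mod 5 = 0.
gcd(20, 5) = 5, so the sample visits 5/5 = 1 distinct residues mod 5.
Start 19 is batch 4; the batches hit are 4.

4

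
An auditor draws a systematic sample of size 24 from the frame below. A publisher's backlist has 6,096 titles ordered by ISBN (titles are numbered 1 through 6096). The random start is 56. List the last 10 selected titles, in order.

k = N/n = 6096/24 = 254
15th selection = 56 + 14×254 = 3612
16th: 3612 + 254 = 3866
17th: 3866 + 254 = 4120
18th: 4120 + 254 = 4374
19th: 4374 + 254 = 4628
20th: 4628 + 254 = 4882
21st: 4882 + 254 = 5136
22nd: 5136 + 254 = 5390
23rd: 5390 + 254 = 5644
24th: 5644 + 254 = 5898

3612, 3866, 4120, 4374, 4628, 4882, 5136, 5390, 5644, 5898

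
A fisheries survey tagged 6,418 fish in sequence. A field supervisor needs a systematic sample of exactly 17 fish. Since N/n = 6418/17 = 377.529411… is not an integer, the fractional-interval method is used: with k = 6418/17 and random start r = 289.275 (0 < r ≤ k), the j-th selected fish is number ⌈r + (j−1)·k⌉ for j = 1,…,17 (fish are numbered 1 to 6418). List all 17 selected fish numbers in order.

290, 667, 1045, 1422, 1800, 2177, 2555, 2932, 3310, 3688, 4065, 4443, 4820, 5198, 5575, 5953, 6330

j=1: r + 0k = 289.275 → ⌈·⌉ = 290
j=2: r + 1k = 666.804411… → ⌈·⌉ = 667
j=3: r + 2k = 1044.333823… → ⌈·⌉ = 1045
j=4: r + 3k = 1421.863235… → ⌈·⌉ = 1422
j=5: r + 4k = 1799.392647… → ⌈·⌉ = 1800
j=6: r + 5k = 2176.922058… → ⌈·⌉ = 2177
j=7: r + 6k = 2554.451470… → ⌈·⌉ = 2555
j=8: r + 7k = 2931.980882… → ⌈·⌉ = 2932
j=9: r + 8k = 3309.510294… → ⌈·⌉ = 3310
j=10: r + 9k = 3687.039705… → ⌈·⌉ = 3688
j=11: r + 10k = 4064.569117… → ⌈·⌉ = 4065
j=12: r + 11k = 4442.098529… → ⌈·⌉ = 4443
j=13: r + 12k = 4819.627941… → ⌈·⌉ = 4820
j=14: r + 13k = 5197.157352… → ⌈·⌉ = 5198
j=15: r + 14k = 5574.686764… → ⌈·⌉ = 5575
j=16: r + 15k = 5952.216176… → ⌈·⌉ = 5953
j=17: r + 16k = 6329.745588… → ⌈·⌉ = 6330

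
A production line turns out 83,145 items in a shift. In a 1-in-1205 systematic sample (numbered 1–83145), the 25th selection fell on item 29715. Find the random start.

795

k = 1205
r = 29715 − (25−1)×1205 = 29715 − 28920 = 795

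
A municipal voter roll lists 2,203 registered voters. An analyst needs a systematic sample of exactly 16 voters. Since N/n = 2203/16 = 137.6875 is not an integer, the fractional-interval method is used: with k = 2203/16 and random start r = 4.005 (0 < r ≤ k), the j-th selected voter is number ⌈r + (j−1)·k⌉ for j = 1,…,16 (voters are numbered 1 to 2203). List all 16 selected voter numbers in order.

j=1: r + 0k = 4.005 → ⌈·⌉ = 5
j=2: r + 1k = 141.6925 → ⌈·⌉ = 142
j=3: r + 2k = 279.38 → ⌈·⌉ = 280
j=4: r + 3k = 417.0675 → ⌈·⌉ = 418
j=5: r + 4k = 554.755 → ⌈·⌉ = 555
j=6: r + 5k = 692.4425 → ⌈·⌉ = 693
j=7: r + 6k = 830.13 → ⌈·⌉ = 831
j=8: r + 7k = 967.8175 → ⌈·⌉ = 968
j=9: r + 8k = 1105.505 → ⌈·⌉ = 1106
j=10: r + 9k = 1243.1925 → ⌈·⌉ = 1244
j=11: r + 10k = 1380.88 → ⌈·⌉ = 1381
j=12: r + 11k = 1518.5675 → ⌈·⌉ = 1519
j=13: r + 12k = 1656.255 → ⌈·⌉ = 1657
j=14: r + 13k = 1793.9425 → ⌈·⌉ = 1794
j=15: r + 14k = 1931.63 → ⌈·⌉ = 1932
j=16: r + 15k = 2069.3175 → ⌈·⌉ = 2070

5, 142, 280, 418, 555, 693, 831, 968, 1106, 1244, 1381, 1519, 1657, 1794, 1932, 2070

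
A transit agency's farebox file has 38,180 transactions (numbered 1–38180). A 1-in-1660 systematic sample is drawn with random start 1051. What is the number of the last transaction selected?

37571

k = 1660
23rd selection = r + (23−1)·k = 1051 + 22×1660 = 1051 + 36520 = 37571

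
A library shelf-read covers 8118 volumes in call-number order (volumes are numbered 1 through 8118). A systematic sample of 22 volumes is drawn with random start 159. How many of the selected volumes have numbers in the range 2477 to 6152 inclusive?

k = 8118/22 = 369
First selection ≥ 2477: 159 + ⌈(2477−159)/369⌉·369 = 159 + 7×369 = 2742
Last selection ≤ 6152: 159 + ⌊(6152−159)/369⌋·369 = 159 + 16×369 = 6063
Count = 16 − 7 + 1 = 10

10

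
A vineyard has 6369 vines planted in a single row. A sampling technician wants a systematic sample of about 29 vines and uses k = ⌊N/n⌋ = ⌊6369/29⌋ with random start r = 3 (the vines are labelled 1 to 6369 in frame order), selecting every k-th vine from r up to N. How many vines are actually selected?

30

k = ⌊6369/29⌋ = 219
Achieved size = ⌊(6369 − 3)/219⌋ + 1 = ⌊6366/219⌋ + 1 = 29 + 1 = 30
(last selection: 3 + 29×219 = 6354 ≤ 6369; next would be 6573 > 6369)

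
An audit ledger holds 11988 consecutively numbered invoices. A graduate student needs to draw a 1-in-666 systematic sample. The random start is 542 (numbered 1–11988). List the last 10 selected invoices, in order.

9th selection = 542 + 8×666 = 5870
10th: 5870 + 666 = 6536
11th: 6536 + 666 = 7202
12th: 7202 + 666 = 7868
13th: 7868 + 666 = 8534
14th: 8534 + 666 = 9200
15th: 9200 + 666 = 9866
16th: 9866 + 666 = 10532
17th: 10532 + 666 = 11198
18th: 11198 + 666 = 11864

5870, 6536, 7202, 7868, 8534, 9200, 9866, 10532, 11198, 11864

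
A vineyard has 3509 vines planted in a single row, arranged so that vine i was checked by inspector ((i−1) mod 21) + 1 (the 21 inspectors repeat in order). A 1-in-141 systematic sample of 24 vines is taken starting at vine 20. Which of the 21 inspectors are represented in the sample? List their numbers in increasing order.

Consecutive selections differ by k = 141, so their inspector numbers differ by 141 mod 21 = 15.
gcd(141, 21) = 3, so the sample visits 21/3 = 7 distinct residues mod 21.
Start 20 is inspector 20; the inspectors hit are 2, 5, 8, 11, 14, 17, 20.

2, 5, 8, 11, 14, 17, 20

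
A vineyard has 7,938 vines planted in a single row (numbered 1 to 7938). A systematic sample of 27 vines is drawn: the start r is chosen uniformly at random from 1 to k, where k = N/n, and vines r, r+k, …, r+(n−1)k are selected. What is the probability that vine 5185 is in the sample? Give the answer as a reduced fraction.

k = 7938/27 = 294.
Vine 5185 is selected iff r ≡ 5185 (mod 294); exactly one such r in {1,…,294}.
Inclusion probability = 1/294.

1/294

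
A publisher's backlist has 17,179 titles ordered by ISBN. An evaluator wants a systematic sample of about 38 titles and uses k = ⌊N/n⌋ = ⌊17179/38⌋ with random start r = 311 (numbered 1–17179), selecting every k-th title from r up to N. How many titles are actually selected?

k = ⌊17179/38⌋ = 452
Achieved size = ⌊(17179 − 311)/452⌋ + 1 = ⌊16868/452⌋ + 1 = 37 + 1 = 38
(last selection: 311 + 37×452 = 17035 ≤ 17179; next would be 17487 > 17179)

38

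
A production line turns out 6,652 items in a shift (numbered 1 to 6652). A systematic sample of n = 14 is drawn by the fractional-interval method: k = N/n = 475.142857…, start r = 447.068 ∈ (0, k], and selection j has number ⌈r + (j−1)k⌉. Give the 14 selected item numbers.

j=1: r + 0k = 447.068 → ⌈·⌉ = 448
j=2: r + 1k = 922.210857… → ⌈·⌉ = 923
j=3: r + 2k = 1397.353714… → ⌈·⌉ = 1398
j=4: r + 3k = 1872.496571… → ⌈·⌉ = 1873
j=5: r + 4k = 2347.639428… → ⌈·⌉ = 2348
j=6: r + 5k = 2822.782285… → ⌈·⌉ = 2823
j=7: r + 6k = 3297.925142… → ⌈·⌉ = 3298
j=8: r + 7k = 3773.068 → ⌈·⌉ = 3774
j=9: r + 8k = 4248.210857… → ⌈·⌉ = 4249
j=10: r + 9k = 4723.353714… → ⌈·⌉ = 4724
j=11: r + 10k = 5198.496571… → ⌈·⌉ = 5199
j=12: r + 11k = 5673.639428… → ⌈·⌉ = 5674
j=13: r + 12k = 6148.782285… → ⌈·⌉ = 6149
j=14: r + 13k = 6623.925142… → ⌈·⌉ = 6624

448, 923, 1398, 1873, 2348, 2823, 3298, 3774, 4249, 4724, 5199, 5674, 6149, 6624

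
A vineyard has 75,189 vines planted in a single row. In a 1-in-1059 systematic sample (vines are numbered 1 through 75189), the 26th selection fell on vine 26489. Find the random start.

14

k = 1059
r = 26489 − (26−1)×1059 = 26489 − 26475 = 14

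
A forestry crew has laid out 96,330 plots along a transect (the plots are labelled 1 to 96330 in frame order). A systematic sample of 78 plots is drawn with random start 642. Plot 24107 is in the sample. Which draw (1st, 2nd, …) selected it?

k = 96330/78 = 1235
position = (24107 − 642)/1235 + 1 = 23465/1235 + 1 = 19 + 1 = 20

20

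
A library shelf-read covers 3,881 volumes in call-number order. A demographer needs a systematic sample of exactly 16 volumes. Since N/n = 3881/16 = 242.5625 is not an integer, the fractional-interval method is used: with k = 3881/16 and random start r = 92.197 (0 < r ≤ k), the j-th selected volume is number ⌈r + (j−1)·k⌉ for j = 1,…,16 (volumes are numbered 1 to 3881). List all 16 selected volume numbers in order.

93, 335, 578, 820, 1063, 1306, 1548, 1791, 2033, 2276, 2518, 2761, 3003, 3246, 3489, 3731

j=1: r + 0k = 92.197 → ⌈·⌉ = 93
j=2: r + 1k = 334.7595 → ⌈·⌉ = 335
j=3: r + 2k = 577.322 → ⌈·⌉ = 578
j=4: r + 3k = 819.8845 → ⌈·⌉ = 820
j=5: r + 4k = 1062.447 → ⌈·⌉ = 1063
j=6: r + 5k = 1305.0095 → ⌈·⌉ = 1306
j=7: r + 6k = 1547.572 → ⌈·⌉ = 1548
j=8: r + 7k = 1790.1345 → ⌈·⌉ = 1791
j=9: r + 8k = 2032.697 → ⌈·⌉ = 2033
j=10: r + 9k = 2275.2595 → ⌈·⌉ = 2276
j=11: r + 10k = 2517.822 → ⌈·⌉ = 2518
j=12: r + 11k = 2760.3845 → ⌈·⌉ = 2761
j=13: r + 12k = 3002.947 → ⌈·⌉ = 3003
j=14: r + 13k = 3245.5095 → ⌈·⌉ = 3246
j=15: r + 14k = 3488.072 → ⌈·⌉ = 3489
j=16: r + 15k = 3730.6345 → ⌈·⌉ = 3731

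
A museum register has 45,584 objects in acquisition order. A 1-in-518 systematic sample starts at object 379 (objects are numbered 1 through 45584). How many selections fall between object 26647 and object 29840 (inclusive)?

k = 518
First selection ≥ 26647: 379 + ⌈(26647−379)/518⌉·518 = 379 + 51×518 = 26797
Last selection ≤ 29840: 379 + ⌊(29840−379)/518⌋·518 = 379 + 56×518 = 29387
Count = 56 − 51 + 1 = 6

6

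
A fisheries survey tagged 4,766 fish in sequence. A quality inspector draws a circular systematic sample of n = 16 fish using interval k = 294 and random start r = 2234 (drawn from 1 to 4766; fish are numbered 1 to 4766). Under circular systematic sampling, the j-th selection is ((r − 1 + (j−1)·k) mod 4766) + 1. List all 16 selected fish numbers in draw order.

2234, 2528, 2822, 3116, 3410, 3704, 3998, 4292, 4586, 114, 408, 702, 996, 1290, 1584, 1878

Selection 1: 2234
Selection 2: 2234 + 294 = 2528
Selection 3: 2528 + 294 = 2822
Selection 4: 2822 + 294 = 3116
Selection 5: 3116 + 294 = 3410
Selection 6: 3410 + 294 = 3704
Selection 7: 3704 + 294 = 3998
Selection 8: 3998 + 294 = 4292
Selection 9: 4292 + 294 = 4586
Selection 10: 4586 + 294 = 4880 → 4880 − 4766 = 114
Selection 11: 114 + 294 = 408
Selection 12: 408 + 294 = 702
Selection 13: 702 + 294 = 996
Selection 14: 996 + 294 = 1290
Selection 15: 1290 + 294 = 1584
Selection 16: 1584 + 294 = 1878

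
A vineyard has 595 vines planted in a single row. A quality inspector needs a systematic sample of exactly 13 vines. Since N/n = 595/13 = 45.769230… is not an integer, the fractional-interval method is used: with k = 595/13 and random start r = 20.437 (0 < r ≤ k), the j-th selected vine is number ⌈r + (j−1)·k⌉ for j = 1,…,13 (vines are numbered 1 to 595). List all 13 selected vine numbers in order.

21, 67, 112, 158, 204, 250, 296, 341, 387, 433, 479, 524, 570

j=1: r + 0k = 20.437 → ⌈·⌉ = 21
j=2: r + 1k = 66.206230… → ⌈·⌉ = 67
j=3: r + 2k = 111.975461… → ⌈·⌉ = 112
j=4: r + 3k = 157.744692… → ⌈·⌉ = 158
j=5: r + 4k = 203.513923… → ⌈·⌉ = 204
j=6: r + 5k = 249.283153… → ⌈·⌉ = 250
j=7: r + 6k = 295.052384… → ⌈·⌉ = 296
j=8: r + 7k = 340.821615… → ⌈·⌉ = 341
j=9: r + 8k = 386.590846… → ⌈·⌉ = 387
j=10: r + 9k = 432.360076… → ⌈·⌉ = 433
j=11: r + 10k = 478.129307… → ⌈·⌉ = 479
j=12: r + 11k = 523.898538… → ⌈·⌉ = 524
j=13: r + 12k = 569.667769… → ⌈·⌉ = 570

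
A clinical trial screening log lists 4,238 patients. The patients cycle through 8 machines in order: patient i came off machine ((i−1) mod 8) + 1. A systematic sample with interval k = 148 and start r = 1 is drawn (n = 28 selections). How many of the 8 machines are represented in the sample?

Consecutive selections differ by k = 148, so their machine numbers differ by 148 mod 8 = 4.
gcd(148, 8) = 4, so the sample visits 8/4 = 2 distinct residues mod 8.
Start 1 is machine 1; the machines hit are 1, 5.

2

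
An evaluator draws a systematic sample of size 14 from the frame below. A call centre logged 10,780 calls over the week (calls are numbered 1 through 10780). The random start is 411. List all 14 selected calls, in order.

k = N/n = 10780/14 = 770
call 1: 411
call 2: 411 + 770 = 1181
call 3: 1181 + 770 = 1951
call 4: 1951 + 770 = 2721
call 5: 2721 + 770 = 3491
call 6: 3491 + 770 = 4261
call 7: 4261 + 770 = 5031
call 8: 5031 + 770 = 5801
call 9: 5801 + 770 = 6571
call 10: 6571 + 770 = 7341
call 11: 7341 + 770 = 8111
call 12: 8111 + 770 = 8881
call 13: 8881 + 770 = 9651
call 14: 9651 + 770 = 10421

411, 1181, 1951, 2721, 3491, 4261, 5031, 5801, 6571, 7341, 8111, 8881, 9651, 10421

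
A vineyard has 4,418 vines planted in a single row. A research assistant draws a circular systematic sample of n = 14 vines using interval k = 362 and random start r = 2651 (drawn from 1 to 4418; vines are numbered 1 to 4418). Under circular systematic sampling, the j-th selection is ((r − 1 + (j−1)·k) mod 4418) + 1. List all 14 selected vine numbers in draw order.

2651, 3013, 3375, 3737, 4099, 43, 405, 767, 1129, 1491, 1853, 2215, 2577, 2939

Selection 1: 2651
Selection 2: 2651 + 362 = 3013
Selection 3: 3013 + 362 = 3375
Selection 4: 3375 + 362 = 3737
Selection 5: 3737 + 362 = 4099
Selection 6: 4099 + 362 = 4461 → 4461 − 4418 = 43
Selection 7: 43 + 362 = 405
Selection 8: 405 + 362 = 767
Selection 9: 767 + 362 = 1129
Selection 10: 1129 + 362 = 1491
Selection 11: 1491 + 362 = 1853
Selection 12: 1853 + 362 = 2215
Selection 13: 2215 + 362 = 2577
Selection 14: 2577 + 362 = 2939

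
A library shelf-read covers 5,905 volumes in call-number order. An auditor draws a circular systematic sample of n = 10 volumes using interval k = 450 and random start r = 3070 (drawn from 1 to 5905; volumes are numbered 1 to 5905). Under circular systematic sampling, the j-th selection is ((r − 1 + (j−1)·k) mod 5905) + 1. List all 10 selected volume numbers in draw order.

Selection 1: 3070
Selection 2: 3070 + 450 = 3520
Selection 3: 3520 + 450 = 3970
Selection 4: 3970 + 450 = 4420
Selection 5: 4420 + 450 = 4870
Selection 6: 4870 + 450 = 5320
Selection 7: 5320 + 450 = 5770
Selection 8: 5770 + 450 = 6220 → 6220 − 5905 = 315
Selection 9: 315 + 450 = 765
Selection 10: 765 + 450 = 1215

3070, 3520, 3970, 4420, 4870, 5320, 5770, 315, 765, 1215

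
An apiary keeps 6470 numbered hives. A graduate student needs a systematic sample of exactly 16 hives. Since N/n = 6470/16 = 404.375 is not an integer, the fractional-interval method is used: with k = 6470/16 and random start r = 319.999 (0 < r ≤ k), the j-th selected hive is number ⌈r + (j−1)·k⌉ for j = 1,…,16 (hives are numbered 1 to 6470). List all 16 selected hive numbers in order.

320, 725, 1129, 1534, 1938, 2342, 2747, 3151, 3555, 3960, 4364, 4769, 5173, 5577, 5982, 6386

j=1: r + 0k = 319.999 → ⌈·⌉ = 320
j=2: r + 1k = 724.374 → ⌈·⌉ = 725
j=3: r + 2k = 1128.749 → ⌈·⌉ = 1129
j=4: r + 3k = 1533.124 → ⌈·⌉ = 1534
j=5: r + 4k = 1937.499 → ⌈·⌉ = 1938
j=6: r + 5k = 2341.874 → ⌈·⌉ = 2342
j=7: r + 6k = 2746.249 → ⌈·⌉ = 2747
j=8: r + 7k = 3150.624 → ⌈·⌉ = 3151
j=9: r + 8k = 3554.999 → ⌈·⌉ = 3555
j=10: r + 9k = 3959.374 → ⌈·⌉ = 3960
j=11: r + 10k = 4363.749 → ⌈·⌉ = 4364
j=12: r + 11k = 4768.124 → ⌈·⌉ = 4769
j=13: r + 12k = 5172.499 → ⌈·⌉ = 5173
j=14: r + 13k = 5576.874 → ⌈·⌉ = 5577
j=15: r + 14k = 5981.249 → ⌈·⌉ = 5982
j=16: r + 15k = 6385.624 → ⌈·⌉ = 6386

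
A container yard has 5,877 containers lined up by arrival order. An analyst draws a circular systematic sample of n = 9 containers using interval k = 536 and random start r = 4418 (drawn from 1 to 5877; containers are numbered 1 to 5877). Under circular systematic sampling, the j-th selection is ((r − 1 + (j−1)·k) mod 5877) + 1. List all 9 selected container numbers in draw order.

Selection 1: 4418
Selection 2: 4418 + 536 = 4954
Selection 3: 4954 + 536 = 5490
Selection 4: 5490 + 536 = 6026 → 6026 − 5877 = 149
Selection 5: 149 + 536 = 685
Selection 6: 685 + 536 = 1221
Selection 7: 1221 + 536 = 1757
Selection 8: 1757 + 536 = 2293
Selection 9: 2293 + 536 = 2829

4418, 4954, 5490, 149, 685, 1221, 1757, 2293, 2829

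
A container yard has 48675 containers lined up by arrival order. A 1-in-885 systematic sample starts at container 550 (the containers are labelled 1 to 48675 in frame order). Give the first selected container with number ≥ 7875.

8515

k = 885
Steps past start: ⌈(7875 − 550)/885⌉ = ⌈7325/885⌉ = 9
Selected container: 550 + 9×885 = 8515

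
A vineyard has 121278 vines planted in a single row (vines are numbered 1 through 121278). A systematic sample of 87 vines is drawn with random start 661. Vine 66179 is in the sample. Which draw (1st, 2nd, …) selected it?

48

k = 121278/87 = 1394
position = (66179 − 661)/1394 + 1 = 65518/1394 + 1 = 47 + 1 = 48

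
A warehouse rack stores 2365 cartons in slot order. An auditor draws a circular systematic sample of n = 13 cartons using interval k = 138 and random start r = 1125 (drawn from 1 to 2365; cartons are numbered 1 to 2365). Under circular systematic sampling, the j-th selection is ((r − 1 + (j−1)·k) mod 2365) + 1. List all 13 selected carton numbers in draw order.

Selection 1: 1125
Selection 2: 1125 + 138 = 1263
Selection 3: 1263 + 138 = 1401
Selection 4: 1401 + 138 = 1539
Selection 5: 1539 + 138 = 1677
Selection 6: 1677 + 138 = 1815
Selection 7: 1815 + 138 = 1953
Selection 8: 1953 + 138 = 2091
Selection 9: 2091 + 138 = 2229
Selection 10: 2229 + 138 = 2367 → 2367 − 2365 = 2
Selection 11: 2 + 138 = 140
Selection 12: 140 + 138 = 278
Selection 13: 278 + 138 = 416

1125, 1263, 1401, 1539, 1677, 1815, 1953, 2091, 2229, 2, 140, 278, 416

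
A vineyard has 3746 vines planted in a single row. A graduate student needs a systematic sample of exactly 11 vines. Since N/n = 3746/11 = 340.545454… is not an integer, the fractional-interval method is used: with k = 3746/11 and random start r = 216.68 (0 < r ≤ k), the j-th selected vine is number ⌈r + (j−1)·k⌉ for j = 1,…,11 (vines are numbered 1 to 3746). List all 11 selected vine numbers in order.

217, 558, 898, 1239, 1579, 1920, 2260, 2601, 2942, 3282, 3623

j=1: r + 0k = 216.68 → ⌈·⌉ = 217
j=2: r + 1k = 557.225454… → ⌈·⌉ = 558
j=3: r + 2k = 897.770909… → ⌈·⌉ = 898
j=4: r + 3k = 1238.316363… → ⌈·⌉ = 1239
j=5: r + 4k = 1578.861818… → ⌈·⌉ = 1579
j=6: r + 5k = 1919.407272… → ⌈·⌉ = 1920
j=7: r + 6k = 2259.952727… → ⌈·⌉ = 2260
j=8: r + 7k = 2600.498181… → ⌈·⌉ = 2601
j=9: r + 8k = 2941.043636… → ⌈·⌉ = 2942
j=10: r + 9k = 3281.589090… → ⌈·⌉ = 3282
j=11: r + 10k = 3622.134545… → ⌈·⌉ = 3623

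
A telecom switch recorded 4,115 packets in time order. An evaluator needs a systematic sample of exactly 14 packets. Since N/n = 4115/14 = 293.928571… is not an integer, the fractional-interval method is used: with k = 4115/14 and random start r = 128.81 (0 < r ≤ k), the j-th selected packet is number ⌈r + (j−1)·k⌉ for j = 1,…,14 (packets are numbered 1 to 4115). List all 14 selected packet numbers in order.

129, 423, 717, 1011, 1305, 1599, 1893, 2187, 2481, 2775, 3069, 3363, 3656, 3950

j=1: r + 0k = 128.81 → ⌈·⌉ = 129
j=2: r + 1k = 422.738571… → ⌈·⌉ = 423
j=3: r + 2k = 716.667142… → ⌈·⌉ = 717
j=4: r + 3k = 1010.595714… → ⌈·⌉ = 1011
j=5: r + 4k = 1304.524285… → ⌈·⌉ = 1305
j=6: r + 5k = 1598.452857… → ⌈·⌉ = 1599
j=7: r + 6k = 1892.381428… → ⌈·⌉ = 1893
j=8: r + 7k = 2186.31 → ⌈·⌉ = 2187
j=9: r + 8k = 2480.238571… → ⌈·⌉ = 2481
j=10: r + 9k = 2774.167142… → ⌈·⌉ = 2775
j=11: r + 10k = 3068.095714… → ⌈·⌉ = 3069
j=12: r + 11k = 3362.024285… → ⌈·⌉ = 3363
j=13: r + 12k = 3655.952857… → ⌈·⌉ = 3656
j=14: r + 13k = 3949.881428… → ⌈·⌉ = 3950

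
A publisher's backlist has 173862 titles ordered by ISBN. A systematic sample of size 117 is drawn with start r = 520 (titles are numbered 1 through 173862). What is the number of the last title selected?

172896

k = 173862/117 = 1486
117th selection = r + (117−1)·k = 520 + 116×1486 = 520 + 172376 = 172896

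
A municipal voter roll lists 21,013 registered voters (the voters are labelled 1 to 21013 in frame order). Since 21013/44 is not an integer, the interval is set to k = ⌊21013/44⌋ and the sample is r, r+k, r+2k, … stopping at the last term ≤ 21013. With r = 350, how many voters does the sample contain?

44

k = ⌊21013/44⌋ = 477
Achieved size = ⌊(21013 − 350)/477⌋ + 1 = ⌊20663/477⌋ + 1 = 43 + 1 = 44
(last selection: 350 + 43×477 = 20861 ≤ 21013; next would be 21338 > 21013)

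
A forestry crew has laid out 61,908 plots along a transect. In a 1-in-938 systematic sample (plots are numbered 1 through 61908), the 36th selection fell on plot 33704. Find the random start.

k = 938
r = 33704 − (36−1)×938 = 33704 − 32830 = 874

874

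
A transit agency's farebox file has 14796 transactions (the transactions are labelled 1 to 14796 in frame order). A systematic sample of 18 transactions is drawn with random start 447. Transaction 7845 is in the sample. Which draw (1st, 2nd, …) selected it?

k = 14796/18 = 822
position = (7845 − 447)/822 + 1 = 7398/822 + 1 = 9 + 1 = 10

10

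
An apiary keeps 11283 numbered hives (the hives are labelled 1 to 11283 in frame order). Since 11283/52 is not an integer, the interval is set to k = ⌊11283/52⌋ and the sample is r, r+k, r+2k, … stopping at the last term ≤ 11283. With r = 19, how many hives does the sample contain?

53

k = ⌊11283/52⌋ = 216
Achieved size = ⌊(11283 − 19)/216⌋ + 1 = ⌊11264/216⌋ + 1 = 52 + 1 = 53
(last selection: 19 + 52×216 = 11251 ≤ 11283; next would be 11467 > 11283)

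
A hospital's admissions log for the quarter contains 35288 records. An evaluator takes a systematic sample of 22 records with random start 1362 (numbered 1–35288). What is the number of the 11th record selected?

k = 35288/22 = 1604
11th selection = r + (11−1)·k = 1362 + 10×1604 = 1362 + 16040 = 17402

17402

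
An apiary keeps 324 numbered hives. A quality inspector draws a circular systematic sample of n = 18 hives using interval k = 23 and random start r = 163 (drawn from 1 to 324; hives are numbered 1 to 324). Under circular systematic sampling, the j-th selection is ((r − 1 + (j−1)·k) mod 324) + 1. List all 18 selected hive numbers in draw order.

163, 186, 209, 232, 255, 278, 301, 324, 23, 46, 69, 92, 115, 138, 161, 184, 207, 230

Selection 1: 163
Selection 2: 163 + 23 = 186
Selection 3: 186 + 23 = 209
Selection 4: 209 + 23 = 232
Selection 5: 232 + 23 = 255
Selection 6: 255 + 23 = 278
Selection 7: 278 + 23 = 301
Selection 8: 301 + 23 = 324
Selection 9: 324 + 23 = 347 → 347 − 324 = 23
Selection 10: 23 + 23 = 46
Selection 11: 46 + 23 = 69
Selection 12: 69 + 23 = 92
Selection 13: 92 + 23 = 115
Selection 14: 115 + 23 = 138
Selection 15: 138 + 23 = 161
Selection 16: 161 + 23 = 184
Selection 17: 184 + 23 = 207
Selection 18: 207 + 23 = 230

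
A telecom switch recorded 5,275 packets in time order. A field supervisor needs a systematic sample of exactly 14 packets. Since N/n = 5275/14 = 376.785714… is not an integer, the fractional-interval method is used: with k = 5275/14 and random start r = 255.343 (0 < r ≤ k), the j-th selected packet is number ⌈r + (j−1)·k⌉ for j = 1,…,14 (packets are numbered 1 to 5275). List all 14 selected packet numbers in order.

256, 633, 1009, 1386, 1763, 2140, 2517, 2893, 3270, 3647, 4024, 4400, 4777, 5154

j=1: r + 0k = 255.343 → ⌈·⌉ = 256
j=2: r + 1k = 632.128714… → ⌈·⌉ = 633
j=3: r + 2k = 1008.914428… → ⌈·⌉ = 1009
j=4: r + 3k = 1385.700142… → ⌈·⌉ = 1386
j=5: r + 4k = 1762.485857… → ⌈·⌉ = 1763
j=6: r + 5k = 2139.271571… → ⌈·⌉ = 2140
j=7: r + 6k = 2516.057285… → ⌈·⌉ = 2517
j=8: r + 7k = 2892.843 → ⌈·⌉ = 2893
j=9: r + 8k = 3269.628714… → ⌈·⌉ = 3270
j=10: r + 9k = 3646.414428… → ⌈·⌉ = 3647
j=11: r + 10k = 4023.200142… → ⌈·⌉ = 4024
j=12: r + 11k = 4399.985857… → ⌈·⌉ = 4400
j=13: r + 12k = 4776.771571… → ⌈·⌉ = 4777
j=14: r + 13k = 5153.557285… → ⌈·⌉ = 5154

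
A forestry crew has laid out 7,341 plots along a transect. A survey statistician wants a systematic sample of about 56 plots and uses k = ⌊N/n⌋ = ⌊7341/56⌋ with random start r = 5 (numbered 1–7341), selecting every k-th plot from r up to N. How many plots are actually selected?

57

k = ⌊7341/56⌋ = 131
Achieved size = ⌊(7341 − 5)/131⌋ + 1 = ⌊7336/131⌋ + 1 = 56 + 1 = 57
(last selection: 5 + 56×131 = 7341 ≤ 7341; next would be 7472 > 7341)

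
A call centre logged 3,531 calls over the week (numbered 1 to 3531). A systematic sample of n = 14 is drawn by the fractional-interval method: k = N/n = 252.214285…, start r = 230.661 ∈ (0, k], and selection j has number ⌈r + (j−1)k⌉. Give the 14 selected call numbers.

j=1: r + 0k = 230.661 → ⌈·⌉ = 231
j=2: r + 1k = 482.875285… → ⌈·⌉ = 483
j=3: r + 2k = 735.089571… → ⌈·⌉ = 736
j=4: r + 3k = 987.303857… → ⌈·⌉ = 988
j=5: r + 4k = 1239.518142… → ⌈·⌉ = 1240
j=6: r + 5k = 1491.732428… → ⌈·⌉ = 1492
j=7: r + 6k = 1743.946714… → ⌈·⌉ = 1744
j=8: r + 7k = 1996.161 → ⌈·⌉ = 1997
j=9: r + 8k = 2248.375285… → ⌈·⌉ = 2249
j=10: r + 9k = 2500.589571… → ⌈·⌉ = 2501
j=11: r + 10k = 2752.803857… → ⌈·⌉ = 2753
j=12: r + 11k = 3005.018142… → ⌈·⌉ = 3006
j=13: r + 12k = 3257.232428… → ⌈·⌉ = 3258
j=14: r + 13k = 3509.446714… → ⌈·⌉ = 3510

231, 483, 736, 988, 1240, 1492, 1744, 1997, 2249, 2501, 2753, 3006, 3258, 3510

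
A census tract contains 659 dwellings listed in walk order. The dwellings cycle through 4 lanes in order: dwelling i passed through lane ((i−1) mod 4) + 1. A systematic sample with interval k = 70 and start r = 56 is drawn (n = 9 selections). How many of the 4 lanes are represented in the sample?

Consecutive selections differ by k = 70, so their lane numbers differ by 70 mod 4 = 2.
gcd(70, 4) = 2, so the sample visits 4/2 = 2 distinct residues mod 4.
Start 56 is lane 4; the lanes hit are 2, 4.

2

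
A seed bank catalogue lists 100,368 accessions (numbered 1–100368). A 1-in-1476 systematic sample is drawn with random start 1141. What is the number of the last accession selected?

k = 1476
68th selection = r + (68−1)·k = 1141 + 67×1476 = 1141 + 98892 = 100033

100033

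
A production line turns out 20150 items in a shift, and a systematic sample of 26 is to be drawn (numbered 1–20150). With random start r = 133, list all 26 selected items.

133, 908, 1683, 2458, 3233, 4008, 4783, 5558, 6333, 7108, 7883, 8658, 9433, 10208, 10983, 11758, 12533, 13308, 14083, 14858, 15633, 16408, 17183, 17958, 18733, 19508

k = N/n = 20150/26 = 775
item 1: 133
item 2: 133 + 775 = 908
item 3: 908 + 775 = 1683
item 4: 1683 + 775 = 2458
item 5: 2458 + 775 = 3233
item 6: 3233 + 775 = 4008
item 7: 4008 + 775 = 4783
item 8: 4783 + 775 = 5558
item 9: 5558 + 775 = 6333
item 10: 6333 + 775 = 7108
item 11: 7108 + 775 = 7883
item 12: 7883 + 775 = 8658
item 13: 8658 + 775 = 9433
item 14: 9433 + 775 = 10208
item 15: 10208 + 775 = 10983
item 16: 10983 + 775 = 11758
item 17: 11758 + 775 = 12533
item 18: 12533 + 775 = 13308
item 19: 13308 + 775 = 14083
item 20: 14083 + 775 = 14858
item 21: 14858 + 775 = 15633
item 22: 15633 + 775 = 16408
item 23: 16408 + 775 = 17183
item 24: 17183 + 775 = 17958
item 25: 17958 + 775 = 18733
item 26: 18733 + 775 = 19508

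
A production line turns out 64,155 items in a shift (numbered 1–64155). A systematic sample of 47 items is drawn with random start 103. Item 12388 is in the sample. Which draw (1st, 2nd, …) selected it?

10

k = 64155/47 = 1365
position = (12388 − 103)/1365 + 1 = 12285/1365 + 1 = 9 + 1 = 10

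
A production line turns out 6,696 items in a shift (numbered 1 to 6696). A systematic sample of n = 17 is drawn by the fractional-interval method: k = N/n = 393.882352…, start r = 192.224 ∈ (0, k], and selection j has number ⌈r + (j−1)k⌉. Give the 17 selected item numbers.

j=1: r + 0k = 192.224 → ⌈·⌉ = 193
j=2: r + 1k = 586.106352… → ⌈·⌉ = 587
j=3: r + 2k = 979.988705… → ⌈·⌉ = 980
j=4: r + 3k = 1373.871058… → ⌈·⌉ = 1374
j=5: r + 4k = 1767.753411… → ⌈·⌉ = 1768
j=6: r + 5k = 2161.635764… → ⌈·⌉ = 2162
j=7: r + 6k = 2555.518117… → ⌈·⌉ = 2556
j=8: r + 7k = 2949.400470… → ⌈·⌉ = 2950
j=9: r + 8k = 3343.282823… → ⌈·⌉ = 3344
j=10: r + 9k = 3737.165176… → ⌈·⌉ = 3738
j=11: r + 10k = 4131.047529… → ⌈·⌉ = 4132
j=12: r + 11k = 4524.929882… → ⌈·⌉ = 4525
j=13: r + 12k = 4918.812235… → ⌈·⌉ = 4919
j=14: r + 13k = 5312.694588… → ⌈·⌉ = 5313
j=15: r + 14k = 5706.576941… → ⌈·⌉ = 5707
j=16: r + 15k = 6100.459294… → ⌈·⌉ = 6101
j=17: r + 16k = 6494.341647… → ⌈·⌉ = 6495

193, 587, 980, 1374, 1768, 2162, 2556, 2950, 3344, 3738, 4132, 4525, 4919, 5313, 5707, 6101, 6495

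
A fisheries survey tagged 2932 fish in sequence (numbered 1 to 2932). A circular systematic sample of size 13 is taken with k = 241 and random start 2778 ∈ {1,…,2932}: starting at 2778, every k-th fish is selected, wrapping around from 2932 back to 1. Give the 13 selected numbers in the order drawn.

2778, 87, 328, 569, 810, 1051, 1292, 1533, 1774, 2015, 2256, 2497, 2738

Selection 1: 2778
Selection 2: 2778 + 241 = 3019 → 3019 − 2932 = 87
Selection 3: 87 + 241 = 328
Selection 4: 328 + 241 = 569
Selection 5: 569 + 241 = 810
Selection 6: 810 + 241 = 1051
Selection 7: 1051 + 241 = 1292
Selection 8: 1292 + 241 = 1533
Selection 9: 1533 + 241 = 1774
Selection 10: 1774 + 241 = 2015
Selection 11: 2015 + 241 = 2256
Selection 12: 2256 + 241 = 2497
Selection 13: 2497 + 241 = 2738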